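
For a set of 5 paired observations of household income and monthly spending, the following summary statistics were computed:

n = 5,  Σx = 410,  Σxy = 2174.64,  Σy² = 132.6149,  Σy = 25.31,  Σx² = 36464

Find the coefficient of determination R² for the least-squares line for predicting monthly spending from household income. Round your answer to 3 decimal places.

0.770

Sxx = Σx² − (Σx)²/n = 36464 − 33620 = 2844
Sxy = Σxy − (Σx)(Σy)/n = 2174.64 − 2075.42 = 99.22
Syy = Σy² − (Σy)²/n = 132.6149 − 128.11922 = 4.49568
R² = Sxy²/(Sxx·Syy) = (99.22)²/(2844·4.49568) = 0.769969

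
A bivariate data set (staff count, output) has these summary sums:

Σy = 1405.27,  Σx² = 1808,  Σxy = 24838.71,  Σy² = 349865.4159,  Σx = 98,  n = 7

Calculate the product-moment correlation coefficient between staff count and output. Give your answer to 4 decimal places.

Sxx = Σx² − (Σx)²/n = 1808 − 1372 = 436
Sxy = Σxy − (Σx)(Σy)/n = 24838.71 − 19673.78 = 5164.93
Syy = Σy² − (Σy)²/n = 349865.4159 − 282111.967557 = 67753.448343
r = Sxy/√(Sxx·Syy) = 5164.93/√(29540503.477486) = 5164.93/5435.117614 = 0.950289

0.9503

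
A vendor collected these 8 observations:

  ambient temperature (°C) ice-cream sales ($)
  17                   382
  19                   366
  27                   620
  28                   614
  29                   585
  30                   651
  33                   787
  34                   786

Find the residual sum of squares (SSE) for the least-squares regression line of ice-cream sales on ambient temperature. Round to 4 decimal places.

n = 8, Σx = 217, Σy = 4791, Σxy = 136570, Σx² = 6149, Σy² = 3044467
Sxx = Σx² − (Σx)²/n = 6149 − 5886.125 = 262.875
Sxy = Σxy − (Σx)(Σy)/n = 136570 − 129955.875 = 6614.125
Syy = Σy² − (Σy)²/n = 3044467 − 2869210.125 = 175256.875
b = Sxy/Sxx = 6614.125/262.875 = 25.160723
SSE = Syy − b·Sxy = 175256.875 − 25.160723·6614.125 = 8840.709463

8840.7095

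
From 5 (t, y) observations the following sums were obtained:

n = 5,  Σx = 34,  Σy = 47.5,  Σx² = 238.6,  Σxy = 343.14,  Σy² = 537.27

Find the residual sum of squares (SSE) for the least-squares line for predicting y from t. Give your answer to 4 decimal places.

31.2065

Sxx = Σx² − (Σx)²/n = 238.6 − 231.2 = 7.4
Sxy = Σxy − (Σx)(Σy)/n = 343.14 − 323 = 20.14
Syy = Σy² − (Σy)²/n = 537.27 − 451.25 = 86.02
b = Sxy/Sxx = 20.14/7.4 = 2.721622
SSE = Syy − b·Sxy = 86.02 − 2.721622·20.14 = 31.206541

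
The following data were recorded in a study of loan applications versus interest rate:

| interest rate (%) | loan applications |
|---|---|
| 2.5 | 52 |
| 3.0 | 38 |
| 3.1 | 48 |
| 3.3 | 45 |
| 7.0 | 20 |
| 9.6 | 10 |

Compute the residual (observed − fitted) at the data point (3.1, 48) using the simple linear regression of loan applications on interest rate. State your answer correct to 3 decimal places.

n = 6, Σx = 28.5, Σy = 213, Σxy = 777.3, Σx² = 176.91
Sxx = Σx² − (Σx)²/n = 176.91 − 135.375 = 41.535
Sxy = Σxy − (Σx)(Σy)/n = 777.3 − 1011.75 = -234.45
b = Sxy/Sxx = -234.45/41.535 = -5.644637
a = ȳ − b·x̄ = 35.5 − (-5.644637)·4.75 = 62.312026
ŷ(3.1) = 62.312026 + (-5.644637)·3.1 = 44.813651
residual = y − ŷ = 48 − 44.813651 = 3.186349

3.186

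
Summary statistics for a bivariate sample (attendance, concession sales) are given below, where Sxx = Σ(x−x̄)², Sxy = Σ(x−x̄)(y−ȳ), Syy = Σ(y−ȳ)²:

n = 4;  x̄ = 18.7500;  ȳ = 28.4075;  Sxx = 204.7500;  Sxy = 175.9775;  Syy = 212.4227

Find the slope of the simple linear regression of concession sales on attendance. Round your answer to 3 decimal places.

b = Sxy/Sxx = 175.9775/204.75 = 0.859475

0.859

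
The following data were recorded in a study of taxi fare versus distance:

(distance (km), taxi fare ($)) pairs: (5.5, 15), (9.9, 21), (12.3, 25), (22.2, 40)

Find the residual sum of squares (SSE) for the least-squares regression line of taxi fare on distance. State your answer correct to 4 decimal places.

n = 4, Σx = 49.9, Σy = 101, Σxy = 1485.9, Σx² = 772.39, Σy² = 2891
Sxx = Σx² − (Σx)²/n = 772.39 − 622.5025 = 149.8875
Sxy = Σxy − (Σx)(Σy)/n = 1485.9 − 1259.975 = 225.925
Syy = Σy² − (Σy)²/n = 2891 − 2550.25 = 340.75
b = Sxy/Sxx = 225.925/149.8875 = 1.507297
SSE = Syy − b·Sxy = 340.75 − 1.507297·225.925 = 0.213894

0.2139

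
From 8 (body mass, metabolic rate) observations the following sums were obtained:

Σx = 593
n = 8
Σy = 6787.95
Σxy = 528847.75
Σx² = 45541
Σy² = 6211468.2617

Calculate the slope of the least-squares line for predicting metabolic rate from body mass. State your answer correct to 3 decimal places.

16.210

Sxx = Σx² − (Σx)²/n = 45541 − 43956.125 = 1584.875
Sxy = Σxy − (Σx)(Σy)/n = 528847.75 − 503156.79375 = 25690.95625
b = Sxy/Sxx = 25690.95625/1584.875 = 16.210084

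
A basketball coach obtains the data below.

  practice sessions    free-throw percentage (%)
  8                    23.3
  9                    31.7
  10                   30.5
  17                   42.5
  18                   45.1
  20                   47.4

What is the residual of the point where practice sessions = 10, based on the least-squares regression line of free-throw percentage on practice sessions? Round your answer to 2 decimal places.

0.30

n = 6, Σx = 82, Σy = 220.5, Σxy = 3259, Σx² = 1258
Sxx = Σx² − (Σx)²/n = 1258 − 1120.666667 = 137.333333
Sxy = Σxy − (Σx)(Σy)/n = 3259 − 3013.5 = 245.5
b = Sxy/Sxx = 245.5/137.333333 = 1.787621
a = ȳ − b·x̄ = 36.75 − 1.787621·13.666667 = 12.319175
ŷ(10) = 12.319175 + 1.787621·10 = 30.195388
residual = y − ŷ = 30.5 − 30.195388 = 0.304612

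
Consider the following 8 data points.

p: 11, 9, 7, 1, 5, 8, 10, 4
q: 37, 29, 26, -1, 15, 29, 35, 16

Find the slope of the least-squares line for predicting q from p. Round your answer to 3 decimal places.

n = 8, Σx = 55, Σy = 186, Σxy = 1570, Σx² = 457
Sxx = Σx² − (Σx)²/n = 457 − 378.125 = 78.875
Sxy = Σxy − (Σx)(Σy)/n = 1570 − 1278.75 = 291.25
b = Sxy/Sxx = 291.25/78.875 = 3.692552

3.693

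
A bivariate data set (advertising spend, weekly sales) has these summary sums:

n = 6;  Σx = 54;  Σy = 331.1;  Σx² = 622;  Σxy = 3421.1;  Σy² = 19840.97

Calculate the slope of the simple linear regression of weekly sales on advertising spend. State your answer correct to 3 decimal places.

Sxx = Σx² − (Σx)²/n = 622 − 486 = 136
Sxy = Σxy − (Σx)(Σy)/n = 3421.1 − 2979.9 = 441.2
b = Sxy/Sxx = 441.2/136 = 3.244118

3.244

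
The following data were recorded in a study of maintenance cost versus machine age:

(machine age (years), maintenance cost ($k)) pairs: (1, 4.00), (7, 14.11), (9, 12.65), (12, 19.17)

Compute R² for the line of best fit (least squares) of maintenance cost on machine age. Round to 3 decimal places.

0.928

n = 4, Σx = 29, Σy = 49.93, Σxy = 446.66, Σx² = 275, Σy² = 742.6035
Sxx = Σx² − (Σx)²/n = 275 − 210.25 = 64.75
Sxy = Σxy − (Σx)(Σy)/n = 446.66 − 361.9925 = 84.6675
Syy = Σy² − (Σy)²/n = 742.6035 − 623.251225 = 119.352275
R² = Sxy²/(Sxx·Syy) = (84.6675)²/(64.75·119.352275) = 0.927605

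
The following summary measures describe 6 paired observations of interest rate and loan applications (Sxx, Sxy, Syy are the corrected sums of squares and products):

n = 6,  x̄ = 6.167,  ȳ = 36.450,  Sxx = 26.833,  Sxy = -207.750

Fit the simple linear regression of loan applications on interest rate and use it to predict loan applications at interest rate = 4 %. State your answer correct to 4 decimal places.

53.2276

b = Sxy/Sxx = -207.75/26.833 = -7.742332
a = ȳ − b·x̄ = 36.45 − (-7.742332)·6.167 = 84.196963
ŷ(4) = a + b·4 = 84.196963 + (-7.742332)·4 = 53.227634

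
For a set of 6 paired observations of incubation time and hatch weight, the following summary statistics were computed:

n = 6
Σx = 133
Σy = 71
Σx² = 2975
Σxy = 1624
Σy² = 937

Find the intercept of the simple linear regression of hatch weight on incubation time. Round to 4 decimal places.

Sxx = Σx² − (Σx)²/n = 2975 − 2948.166667 = 26.833333
Sxy = Σxy − (Σx)(Σy)/n = 1624 − 1573.833333 = 50.166667
b = Sxy/Sxx = 50.166667/26.833333 = 1.869565
a = ȳ − b·x̄ = 11.833333 − 1.869565·22.166667 = -29.608696

-29.6087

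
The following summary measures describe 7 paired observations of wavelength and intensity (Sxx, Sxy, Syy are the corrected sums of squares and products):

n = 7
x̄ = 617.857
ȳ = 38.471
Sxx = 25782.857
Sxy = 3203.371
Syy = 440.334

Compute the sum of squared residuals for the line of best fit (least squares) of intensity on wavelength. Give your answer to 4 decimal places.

42.3337

b = Sxy/Sxx = 3203.371/25782.857 = 0.124244
SSE = Syy − b·Sxy = 440.334 − 0.124244·3203.371 = 42.333663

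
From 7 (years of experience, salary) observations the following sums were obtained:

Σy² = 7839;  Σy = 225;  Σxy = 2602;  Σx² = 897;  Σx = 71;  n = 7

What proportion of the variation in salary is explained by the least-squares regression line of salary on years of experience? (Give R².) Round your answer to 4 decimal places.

Sxx = Σx² − (Σx)²/n = 897 − 720.142857 = 176.857143
Sxy = Σxy − (Σx)(Σy)/n = 2602 − 2282.142857 = 319.857143
Syy = Σy² − (Σy)²/n = 7839 − 7232.142857 = 606.857143
R² = Sxy²/(Sxx·Syy) = (319.857143)²/(176.857143·606.857143) = 0.953242

0.9532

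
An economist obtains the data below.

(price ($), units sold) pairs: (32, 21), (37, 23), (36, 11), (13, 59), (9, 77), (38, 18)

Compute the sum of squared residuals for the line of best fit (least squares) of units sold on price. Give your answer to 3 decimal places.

n = 6, Σx = 165, Σy = 209, Σxy = 4063, Σx² = 5383, Σy² = 10825
Sxx = Σx² − (Σx)²/n = 5383 − 4537.5 = 845.5
Sxy = Σxy − (Σx)(Σy)/n = 4063 − 5747.5 = -1684.5
Syy = Σy² − (Σy)²/n = 10825 − 7280.166667 = 3544.833333
b = Sxy/Sxx = -1684.5/845.5 = -1.992312
SSE = Syy − b·Sxy = 3544.833333 − (-1.992312)·(-1684.5) = 188.783363

188.783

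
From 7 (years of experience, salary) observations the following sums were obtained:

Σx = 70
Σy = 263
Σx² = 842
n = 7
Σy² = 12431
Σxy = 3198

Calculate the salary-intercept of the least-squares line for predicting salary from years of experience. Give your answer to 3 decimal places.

Sxx = Σx² − (Σx)²/n = 842 − 700 = 142
Sxy = Σxy − (Σx)(Σy)/n = 3198 − 2630 = 568
b = Sxy/Sxx = 568/142 = 4
a = ȳ − b·x̄ = 37.571429 − 4·10 = -2.428571

-2.429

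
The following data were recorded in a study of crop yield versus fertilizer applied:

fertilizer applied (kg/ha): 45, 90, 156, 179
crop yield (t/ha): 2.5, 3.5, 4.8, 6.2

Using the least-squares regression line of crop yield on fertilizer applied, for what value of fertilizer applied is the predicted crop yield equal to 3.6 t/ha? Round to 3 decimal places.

n = 4, Σx = 470, Σy = 17, Σxy = 2286.1, Σx² = 66502
Sxx = Σx² − (Σx)²/n = 66502 − 55225 = 11277
Sxy = Σxy − (Σx)(Σy)/n = 2286.1 − 1997.5 = 288.6
b = Sxy/Sxx = 288.6/11277 = 0.025592
a = ȳ − b·x̄ = 4.25 − 0.025592·117.5 = 1.242950
Set a + b·x = 3.6: x = (3.6 − 1.242950) / 0.025592 = 92.101351

92.101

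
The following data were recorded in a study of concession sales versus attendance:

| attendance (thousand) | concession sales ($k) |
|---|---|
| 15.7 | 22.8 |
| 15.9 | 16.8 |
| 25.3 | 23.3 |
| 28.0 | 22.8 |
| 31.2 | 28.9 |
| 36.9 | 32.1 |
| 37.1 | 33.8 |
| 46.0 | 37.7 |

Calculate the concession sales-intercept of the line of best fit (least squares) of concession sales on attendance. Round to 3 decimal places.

8.892

n = 8, Σx = 236.1, Σy = 218.2, Σxy = 6927.32, Σx² = 7750.85
Sxx = Σx² − (Σx)²/n = 7750.85 − 6967.90125 = 782.94875
Sxy = Σxy − (Σx)(Σy)/n = 6927.32 − 6439.6275 = 487.6925
b = Sxy/Sxx = 487.6925/782.94875 = 0.622892
a = ȳ − b·x̄ = 27.275 − 0.622892·29.5125 = 8.891900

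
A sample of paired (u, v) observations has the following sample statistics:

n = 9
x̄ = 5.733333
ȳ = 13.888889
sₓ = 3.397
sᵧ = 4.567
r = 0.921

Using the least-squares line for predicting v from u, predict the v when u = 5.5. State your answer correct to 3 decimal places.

13.600

b = r · sᵧ/sₓ = 0.921 · 4.567/3.397 = 1.238212
a = ȳ − b·x̄ = 13.888889 − 1.238212·5.733333 = 6.789806
ŷ(5.5) = a + b·5.5 = 6.789806 + 1.238212·5.5 = 13.599973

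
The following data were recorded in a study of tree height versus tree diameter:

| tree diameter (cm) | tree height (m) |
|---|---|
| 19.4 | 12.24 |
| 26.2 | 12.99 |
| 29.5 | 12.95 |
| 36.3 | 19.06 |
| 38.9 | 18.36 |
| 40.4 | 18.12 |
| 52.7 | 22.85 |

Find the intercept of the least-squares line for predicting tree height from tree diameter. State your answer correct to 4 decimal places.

4.4669

n = 7, Σx = 243.4, Σy = 116.57, Σxy = 4302.144, Σx² = 9173.4
Sxx = Σx² − (Σx)²/n = 9173.4 − 8463.365714 = 710.034286
Sxy = Σxy − (Σx)(Σy)/n = 4302.144 − 4053.305429 = 248.838571
b = Sxy/Sxx = 248.838571/710.034286 = 0.350460
a = ȳ − b·x̄ = 16.652857 − 0.350460·34.771429 = 4.466864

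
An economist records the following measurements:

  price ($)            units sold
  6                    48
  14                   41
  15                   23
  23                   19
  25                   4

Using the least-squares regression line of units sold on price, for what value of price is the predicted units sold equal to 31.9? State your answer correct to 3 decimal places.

n = 5, Σx = 83, Σy = 135, Σxy = 1744, Σx² = 1611
Sxx = Σx² − (Σx)²/n = 1611 − 1377.8 = 233.2
Sxy = Σxy − (Σx)(Σy)/n = 1744 − 2241 = -497
b = Sxy/Sxx = -497/233.2 = -2.131218
a = ȳ − b·x̄ = 27 − (-2.131218)·16.6 = 62.378216
Set a + b·x = 31.9: x = (31.9 − 62.378216) / (-2.131218) = 14.300845

14.301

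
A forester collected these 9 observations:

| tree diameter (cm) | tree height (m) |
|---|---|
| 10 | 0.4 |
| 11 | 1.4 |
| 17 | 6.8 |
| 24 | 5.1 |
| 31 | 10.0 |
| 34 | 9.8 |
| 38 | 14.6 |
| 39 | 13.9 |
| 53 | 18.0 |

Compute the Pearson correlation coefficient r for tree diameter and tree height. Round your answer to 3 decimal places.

0.968

n = 9, Σx = 257, Σy = 80, Σxy = 2951.5, Σx² = 8977, Σy² = 1000.78
Sxx = Σx² − (Σx)²/n = 8977 − 7338.777778 = 1638.222222
Sxy = Σxy − (Σx)(Σy)/n = 2951.5 − 2284.444444 = 667.055556
Syy = Σy² − (Σy)²/n = 1000.78 − 711.111111 = 289.668889
r = Sxy/√(Sxx·Syy) = 667.055556/√(474542.010864) = 667.055556/688.870097 = 0.968333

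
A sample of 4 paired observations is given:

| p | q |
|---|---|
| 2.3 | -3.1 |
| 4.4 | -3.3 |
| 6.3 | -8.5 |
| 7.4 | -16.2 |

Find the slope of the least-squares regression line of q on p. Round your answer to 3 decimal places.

n = 4, Σx = 20.4, Σy = -31.1, Σxy = -195.08, Σx² = 119.1
Sxx = Σx² − (Σx)²/n = 119.1 − 104.04 = 15.06
Sxy = Σxy − (Σx)(Σy)/n = -195.08 − (-158.61) = -36.47
b = Sxy/Sxx = -36.47/15.06 = -2.421647

-2.422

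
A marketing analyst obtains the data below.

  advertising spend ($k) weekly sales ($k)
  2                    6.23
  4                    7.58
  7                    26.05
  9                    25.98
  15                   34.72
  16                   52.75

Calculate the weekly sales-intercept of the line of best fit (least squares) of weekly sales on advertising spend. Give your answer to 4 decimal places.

0.0817

n = 6, Σx = 53, Σy = 153.31, Σxy = 1823.75, Σx² = 631
Sxx = Σx² − (Σx)²/n = 631 − 468.166667 = 162.833333
Sxy = Σxy − (Σx)(Σy)/n = 1823.75 − 1354.238333 = 469.511667
b = Sxy/Sxx = 469.511667/162.833333 = 2.883388
a = ȳ − b·x̄ = 25.551667 − 2.883388·8.833333 = 0.081740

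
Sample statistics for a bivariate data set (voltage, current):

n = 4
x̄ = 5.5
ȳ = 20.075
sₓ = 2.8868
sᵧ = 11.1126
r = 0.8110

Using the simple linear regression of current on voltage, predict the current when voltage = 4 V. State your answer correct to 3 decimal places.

b = r · sᵧ/sₓ = 0.811 · 11.1126/2.8868 = 3.121906
a = ȳ − b·x̄ = 20.075 − 3.121906·5.5 = 2.904516
ŷ(4) = a + b·4 = 2.904516 + 3.121906·4 = 15.392141

15.392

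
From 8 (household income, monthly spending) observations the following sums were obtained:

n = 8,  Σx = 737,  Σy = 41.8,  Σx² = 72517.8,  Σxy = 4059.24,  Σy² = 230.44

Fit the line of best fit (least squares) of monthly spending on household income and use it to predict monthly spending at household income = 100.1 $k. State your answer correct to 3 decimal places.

5.585

Sxx = Σx² − (Σx)²/n = 72517.8 − 67896.125 = 4621.675
Sxy = Σxy − (Σx)(Σy)/n = 4059.24 − 3850.825 = 208.415
b = Sxy/Sxx = 208.415/4621.675 = 0.045095
a = ȳ − b·x̄ = 5.225 − 0.045095·92.125 = 1.070612
ŷ(100.1) = a + b·100.1 = 1.070612 + 0.045095·100.1 = 5.584634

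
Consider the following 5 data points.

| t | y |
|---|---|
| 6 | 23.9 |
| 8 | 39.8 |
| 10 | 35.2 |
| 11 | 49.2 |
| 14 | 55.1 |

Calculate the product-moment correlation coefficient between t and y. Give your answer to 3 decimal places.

n = 5, Σx = 49, Σy = 203.2, Σxy = 2126.4, Σx² = 517, Σy² = 8850.94
Sxx = Σx² − (Σx)²/n = 517 − 480.2 = 36.8
Sxy = Σxy − (Σx)(Σy)/n = 2126.4 − 1991.36 = 135.04
Syy = Σy² − (Σy)²/n = 8850.94 − 8258.048 = 592.892
r = Sxy/√(Sxx·Syy) = 135.04/√(21818.4256) = 135.04/147.710614 = 0.914220

0.914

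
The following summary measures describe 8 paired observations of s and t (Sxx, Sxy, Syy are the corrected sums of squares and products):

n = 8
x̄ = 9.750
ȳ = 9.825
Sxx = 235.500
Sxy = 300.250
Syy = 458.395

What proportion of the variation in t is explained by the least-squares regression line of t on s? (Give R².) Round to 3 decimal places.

0.835

R² = Sxy²/(Sxx·Syy) = (300.25)²/(235.5·458.395) = 0.835094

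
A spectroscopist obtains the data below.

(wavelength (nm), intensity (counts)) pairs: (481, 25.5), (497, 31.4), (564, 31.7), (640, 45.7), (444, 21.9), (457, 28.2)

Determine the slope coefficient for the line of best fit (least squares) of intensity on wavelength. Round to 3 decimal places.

0.102

n = 6, Σx = 3083, Σy = 184.4, Σxy = 97609.1, Σx² = 1612051
Sxx = Σx² − (Σx)²/n = 1612051 − 1584148.166667 = 27902.833333
Sxy = Σxy − (Σx)(Σy)/n = 97609.1 − 94750.866667 = 2858.233333
b = Sxy/Sxx = 2858.233333/27902.833333 = 0.102435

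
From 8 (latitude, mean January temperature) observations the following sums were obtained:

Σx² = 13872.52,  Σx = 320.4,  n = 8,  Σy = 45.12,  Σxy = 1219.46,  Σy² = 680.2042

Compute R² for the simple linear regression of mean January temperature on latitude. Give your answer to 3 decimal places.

Sxx = Σx² − (Σx)²/n = 13872.52 − 12832.02 = 1040.5
Sxy = Σxy − (Σx)(Σy)/n = 1219.46 − 1807.056 = -587.596
Syy = Σy² − (Σy)²/n = 680.2042 − 254.4768 = 425.7274
R² = Sxy²/(Sxx·Syy) = (-587.596)²/(1040.5·425.7274) = 0.779442

0.779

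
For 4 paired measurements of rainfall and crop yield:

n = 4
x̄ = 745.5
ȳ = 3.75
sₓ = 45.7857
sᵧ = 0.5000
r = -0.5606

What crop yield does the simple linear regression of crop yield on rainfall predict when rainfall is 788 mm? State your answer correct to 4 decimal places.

3.4898

b = r · sᵧ/sₓ = -0.5606 · 0.5/45.7857 = -0.006122
a = ȳ − b·x̄ = 3.75 − (-0.006122)·745.5 = 8.313950
ŷ(788) = a + b·788 = 8.313950 + (-0.006122)·788 = 3.489815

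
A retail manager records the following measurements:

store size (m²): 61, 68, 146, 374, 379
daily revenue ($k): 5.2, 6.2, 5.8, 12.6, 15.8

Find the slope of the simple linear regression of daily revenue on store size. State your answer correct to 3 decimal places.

n = 5, Σx = 1028, Σy = 45.6, Σxy = 12286.2, Σx² = 313178
Sxx = Σx² − (Σx)²/n = 313178 − 211356.8 = 101821.2
Sxy = Σxy − (Σx)(Σy)/n = 12286.2 − 9375.36 = 2910.84
b = Sxy/Sxx = 2910.84/101821.2 = 0.028588

0.029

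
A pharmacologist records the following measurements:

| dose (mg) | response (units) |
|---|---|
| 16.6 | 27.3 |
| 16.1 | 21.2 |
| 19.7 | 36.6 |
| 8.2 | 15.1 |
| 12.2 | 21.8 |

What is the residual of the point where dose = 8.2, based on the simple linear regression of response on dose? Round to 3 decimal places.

n = 5, Σx = 72.8, Σy = 122, Σxy = 1905.3, Σx² = 1138.94
Sxx = Σx² − (Σx)²/n = 1138.94 − 1059.968 = 78.972
Sxy = Σxy − (Σx)(Σy)/n = 1905.3 − 1776.32 = 128.98
b = Sxy/Sxx = 128.98/78.972 = 1.633237
a = ȳ − b·x̄ = 24.4 − 1.633237·14.56 = 0.620068
ŷ(8.2) = 0.620068 + 1.633237·8.2 = 14.012612
residual = y − ŷ = 15.1 − 14.012612 = 1.087388

1.087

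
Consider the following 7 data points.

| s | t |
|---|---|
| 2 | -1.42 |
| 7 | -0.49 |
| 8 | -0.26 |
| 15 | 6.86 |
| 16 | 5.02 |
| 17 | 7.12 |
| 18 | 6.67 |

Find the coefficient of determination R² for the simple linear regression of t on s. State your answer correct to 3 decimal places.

0.915

n = 7, Σx = 83, Σy = 23.5, Σxy = 415.97, Σx² = 1211, Σy² = 169.7674
Sxx = Σx² − (Σx)²/n = 1211 − 984.142857 = 226.857143
Sxy = Σxy − (Σx)(Σy)/n = 415.97 − 278.642857 = 137.327143
Syy = Σy² − (Σy)²/n = 169.7674 − 78.892857 = 90.874543
R² = Sxy²/(Sxx·Syy) = (137.327143)²/(226.857143·90.874543) = 0.914783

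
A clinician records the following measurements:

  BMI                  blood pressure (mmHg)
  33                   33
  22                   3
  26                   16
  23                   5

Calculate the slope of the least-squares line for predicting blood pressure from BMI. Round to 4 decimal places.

2.7568

n = 4, Σx = 104, Σy = 57, Σxy = 1686, Σx² = 2778
Sxx = Σx² − (Σx)²/n = 2778 − 2704 = 74
Sxy = Σxy − (Σx)(Σy)/n = 1686 − 1482 = 204
b = Sxy/Sxx = 204/74 = 2.756757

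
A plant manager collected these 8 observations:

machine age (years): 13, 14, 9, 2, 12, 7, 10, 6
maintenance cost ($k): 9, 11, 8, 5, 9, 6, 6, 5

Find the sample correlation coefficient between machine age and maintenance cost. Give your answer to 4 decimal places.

0.8834

n = 8, Σx = 73, Σy = 59, Σxy = 593, Σx² = 779, Σy² = 469
Sxx = Σx² − (Σx)²/n = 779 − 666.125 = 112.875
Sxy = Σxy − (Σx)(Σy)/n = 593 − 538.375 = 54.625
Syy = Σy² − (Σy)²/n = 469 − 435.125 = 33.875
r = Sxy/√(Sxx·Syy) = 54.625/√(3823.640625) = 54.625/61.835594 = 0.883391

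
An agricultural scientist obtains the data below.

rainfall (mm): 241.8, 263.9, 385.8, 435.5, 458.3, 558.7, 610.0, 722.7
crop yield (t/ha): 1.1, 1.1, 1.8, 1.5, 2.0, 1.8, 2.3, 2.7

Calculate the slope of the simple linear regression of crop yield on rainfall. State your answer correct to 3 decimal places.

0.003

n = 8, Σx = 3676.7, Σy = 14.3, Σxy = 7180.51, Σx² = 1883192.21
Sxx = Σx² − (Σx)²/n = 1883192.21 − 1689765.36125 = 193426.84875
Sxy = Σxy − (Σx)(Σy)/n = 7180.51 − 6572.10125 = 608.40875
b = Sxy/Sxx = 608.40875/193426.84875 = 0.003145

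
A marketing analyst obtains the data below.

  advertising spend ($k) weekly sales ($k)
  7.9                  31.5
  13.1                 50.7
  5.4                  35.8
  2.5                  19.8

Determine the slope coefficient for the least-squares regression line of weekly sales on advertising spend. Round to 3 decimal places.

2.643

n = 4, Σx = 28.9, Σy = 137.8, Σxy = 1155.84, Σx² = 269.43
Sxx = Σx² − (Σx)²/n = 269.43 − 208.8025 = 60.6275
Sxy = Σxy − (Σx)(Σy)/n = 1155.84 − 995.605 = 160.235
b = Sxy/Sxx = 160.235/60.6275 = 2.642943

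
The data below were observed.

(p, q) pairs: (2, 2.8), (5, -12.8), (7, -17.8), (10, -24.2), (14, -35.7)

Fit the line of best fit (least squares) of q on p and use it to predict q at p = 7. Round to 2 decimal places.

n = 5, Σx = 38, Σy = -87.7, Σxy = -924.8, Σx² = 374
Sxx = Σx² − (Σx)²/n = 374 − 288.8 = 85.2
Sxy = Σxy − (Σx)(Σy)/n = -924.8 − (-666.52) = -258.28
b = Sxy/Sxx = -258.28/85.2 = -3.031455
a = ȳ − b·x̄ = -17.54 − (-3.031455)·7.6 = 5.499061
ŷ(7) = a + b·7 = 5.499061 + (-3.031455)·7 = -15.721127

-15.72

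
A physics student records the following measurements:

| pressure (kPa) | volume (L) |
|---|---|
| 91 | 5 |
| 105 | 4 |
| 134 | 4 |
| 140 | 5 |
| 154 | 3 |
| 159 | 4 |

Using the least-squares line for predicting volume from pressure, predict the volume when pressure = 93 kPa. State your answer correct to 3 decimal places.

4.712

n = 6, Σx = 783, Σy = 25, Σxy = 3209, Σx² = 105859
Sxx = Σx² − (Σx)²/n = 105859 − 102181.5 = 3677.5
Sxy = Σxy − (Σx)(Σy)/n = 3209 − 3262.5 = -53.5
b = Sxy/Sxx = -53.5/3677.5 = -0.014548
a = ȳ − b·x̄ = 4.166667 − (-0.014548)·130.5 = 6.065171
ŷ(93) = a + b·93 = 6.065171 + (-0.014548)·93 = 4.712214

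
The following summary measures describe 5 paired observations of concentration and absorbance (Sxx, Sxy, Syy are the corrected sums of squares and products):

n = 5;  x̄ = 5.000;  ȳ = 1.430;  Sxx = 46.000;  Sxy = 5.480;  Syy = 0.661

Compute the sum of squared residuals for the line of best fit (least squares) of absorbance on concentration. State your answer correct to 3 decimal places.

0.008

b = Sxy/Sxx = 5.48/46 = 0.119130
SSE = Syy − b·Sxy = 0.661 − 0.119130·5.48 = 0.008165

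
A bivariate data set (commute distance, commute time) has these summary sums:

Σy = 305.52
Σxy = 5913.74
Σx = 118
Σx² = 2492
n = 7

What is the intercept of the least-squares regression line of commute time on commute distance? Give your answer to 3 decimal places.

18.050

Sxx = Σx² − (Σx)²/n = 2492 − 1989.142857 = 502.857143
Sxy = Σxy − (Σx)(Σy)/n = 5913.74 − 5150.194286 = 763.545714
b = Sxy/Sxx = 763.545714/502.857143 = 1.518415
a = ȳ − b·x̄ = 43.645714 − 1.518415·16.857143 = 18.049580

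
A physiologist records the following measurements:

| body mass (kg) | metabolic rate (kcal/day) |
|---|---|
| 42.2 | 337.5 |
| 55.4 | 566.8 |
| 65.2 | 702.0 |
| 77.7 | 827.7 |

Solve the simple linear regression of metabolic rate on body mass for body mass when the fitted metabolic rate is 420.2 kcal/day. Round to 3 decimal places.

n = 4, Σx = 240.5, Σy = 2434, Σxy = 155725.91, Σx² = 15138.33
Sxx = Σx² − (Σx)²/n = 15138.33 − 14460.0625 = 678.2675
Sxy = Σxy − (Σx)(Σy)/n = 155725.91 − 146344.25 = 9381.66
b = Sxy/Sxx = 9381.66/678.2675 = 13.831799
a = ȳ − b·x̄ = 608.5 − 13.831799·60.125 = -223.136939
Set a + b·x = 420.2: x = (420.2 − (-223.136939)) / 13.831799 = 46.511442

46.511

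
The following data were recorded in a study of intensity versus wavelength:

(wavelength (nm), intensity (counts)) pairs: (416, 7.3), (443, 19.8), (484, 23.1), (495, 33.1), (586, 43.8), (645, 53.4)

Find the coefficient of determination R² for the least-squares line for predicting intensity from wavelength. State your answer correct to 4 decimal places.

0.9477

n = 6, Σx = 3069, Σy = 180.5, Σxy = 99482.9, Σx² = 1608007, Σy² = 6844.55
Sxx = Σx² − (Σx)²/n = 1608007 − 1569793.5 = 38213.5
Sxy = Σxy − (Σx)(Σy)/n = 99482.9 − 92325.75 = 7157.15
Syy = Σy² − (Σy)²/n = 6844.55 − 5430.041667 = 1414.508333
R² = Sxy²/(Sxx·Syy) = (7157.15)²/(38213.5·1414.508333) = 0.947672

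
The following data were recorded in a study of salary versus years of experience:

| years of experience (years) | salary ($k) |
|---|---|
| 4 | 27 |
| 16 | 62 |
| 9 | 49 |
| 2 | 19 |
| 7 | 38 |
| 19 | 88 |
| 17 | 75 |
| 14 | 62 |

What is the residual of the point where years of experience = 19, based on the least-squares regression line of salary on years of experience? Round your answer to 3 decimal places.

6.204

n = 8, Σx = 88, Σy = 420, Σxy = 5660, Σx² = 1252
Sxx = Σx² − (Σx)²/n = 1252 − 968 = 284
Sxy = Σxy − (Σx)(Σy)/n = 5660 − 4620 = 1040
b = Sxy/Sxx = 1040/284 = 3.661972
a = ȳ − b·x̄ = 52.5 − 3.661972·11 = 12.218310
ŷ(19) = 12.218310 + 3.661972·19 = 81.795775
residual = y − ŷ = 88 − 81.795775 = 6.204225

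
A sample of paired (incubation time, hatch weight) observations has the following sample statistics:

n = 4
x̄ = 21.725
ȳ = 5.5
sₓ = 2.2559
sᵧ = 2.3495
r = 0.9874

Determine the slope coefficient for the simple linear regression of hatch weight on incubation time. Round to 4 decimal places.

1.0284

b = r · sᵧ/sₓ = 0.9874 · 2.3495/2.2559 = 1.028368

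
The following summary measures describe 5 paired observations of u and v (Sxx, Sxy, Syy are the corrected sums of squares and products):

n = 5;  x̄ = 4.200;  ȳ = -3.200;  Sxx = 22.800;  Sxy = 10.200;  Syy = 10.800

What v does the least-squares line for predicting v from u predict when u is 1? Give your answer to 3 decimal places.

b = Sxy/Sxx = 10.2/22.8 = 0.447368
a = ȳ − b·x̄ = -3.2 − 0.447368·4.2 = -5.078947
ŷ(1) = a + b·1 = -5.078947 + 0.447368·1 = -4.631579

-4.632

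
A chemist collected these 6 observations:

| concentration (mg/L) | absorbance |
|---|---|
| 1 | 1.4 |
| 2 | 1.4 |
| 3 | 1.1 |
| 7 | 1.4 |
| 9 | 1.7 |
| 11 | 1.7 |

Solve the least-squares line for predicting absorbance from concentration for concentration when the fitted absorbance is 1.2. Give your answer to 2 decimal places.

n = 6, Σx = 33, Σy = 8.7, Σxy = 51.3, Σx² = 265
Sxx = Σx² − (Σx)²/n = 265 − 181.5 = 83.5
Sxy = Σxy − (Σx)(Σy)/n = 51.3 − 47.85 = 3.45
b = Sxy/Sxx = 3.45/83.5 = 0.041317
a = ȳ − b·x̄ = 1.45 − 0.041317·5.5 = 1.222754
Set a + b·x = 1.2: x = (1.2 − 1.222754) / 0.041317 = -0.550725

-0.55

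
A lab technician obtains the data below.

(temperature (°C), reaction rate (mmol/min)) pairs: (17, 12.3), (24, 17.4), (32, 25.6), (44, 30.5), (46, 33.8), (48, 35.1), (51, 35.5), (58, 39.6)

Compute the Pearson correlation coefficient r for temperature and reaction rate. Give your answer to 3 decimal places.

0.991

n = 8, Σx = 320, Σy = 229.8, Σxy = 10134.8, Σx² = 14210, Σy² = 7242.52
Sxx = Σx² − (Σx)²/n = 14210 − 12800 = 1410
Sxy = Σxy − (Σx)(Σy)/n = 10134.8 − 9192 = 942.8
Syy = Σy² − (Σy)²/n = 7242.52 − 6601.005 = 641.515
r = Sxy/√(Sxx·Syy) = 942.8/√(904536.15) = 942.8/951.071054 = 0.991303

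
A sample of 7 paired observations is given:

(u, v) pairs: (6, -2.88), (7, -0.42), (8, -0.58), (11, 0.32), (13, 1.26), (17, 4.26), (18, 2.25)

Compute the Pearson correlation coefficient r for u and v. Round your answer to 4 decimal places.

n = 7, Σx = 80, Σy = 4.21, Σxy = 107.96, Σx² = 1052, Σy² = 33.7073
Sxx = Σx² − (Σx)²/n = 1052 − 914.285714 = 137.714286
Sxy = Σxy − (Σx)(Σy)/n = 107.96 − 48.114286 = 59.845714
Syy = Σy² − (Σy)²/n = 33.7073 − 2.532014 = 31.175286
r = Sxy/√(Sxx·Syy) = 59.845714/√(4293.282204) = 59.845714/65.523143 = 0.913352

0.9134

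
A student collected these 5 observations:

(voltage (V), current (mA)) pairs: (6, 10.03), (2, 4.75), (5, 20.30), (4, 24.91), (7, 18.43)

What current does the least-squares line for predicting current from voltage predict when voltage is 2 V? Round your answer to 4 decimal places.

11.2543

n = 5, Σx = 24, Σy = 78.42, Σxy = 399.83, Σx² = 130
Sxx = Σx² − (Σx)²/n = 130 − 115.2 = 14.8
Sxy = Σxy − (Σx)(Σy)/n = 399.83 − 376.416 = 23.414
b = Sxy/Sxx = 23.414/14.8 = 1.582027
a = ȳ − b·x̄ = 15.684 − 1.582027·4.8 = 8.090270
ŷ(2) = a + b·2 = 8.090270 + 1.582027·2 = 11.254324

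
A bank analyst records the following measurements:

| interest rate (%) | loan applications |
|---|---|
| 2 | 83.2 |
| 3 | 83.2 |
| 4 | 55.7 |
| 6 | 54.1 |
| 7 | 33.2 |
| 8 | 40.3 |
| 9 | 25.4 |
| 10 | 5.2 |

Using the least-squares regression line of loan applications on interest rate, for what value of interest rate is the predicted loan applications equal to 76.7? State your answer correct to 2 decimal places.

n = 8, Σx = 49, Σy = 380.3, Σxy = 1798.8, Σx² = 359
Sxx = Σx² − (Σx)²/n = 359 − 300.125 = 58.875
Sxy = Σxy − (Σx)(Σy)/n = 1798.8 − 2329.3375 = -530.5375
b = Sxy/Sxx = -530.5375/58.875 = -9.011253
a = ȳ − b·x̄ = 47.5375 − (-9.011253)·6.125 = 102.731423
Set a + b·x = 76.7: x = (76.7 − 102.731423) / (-9.011253) = 2.888768

2.89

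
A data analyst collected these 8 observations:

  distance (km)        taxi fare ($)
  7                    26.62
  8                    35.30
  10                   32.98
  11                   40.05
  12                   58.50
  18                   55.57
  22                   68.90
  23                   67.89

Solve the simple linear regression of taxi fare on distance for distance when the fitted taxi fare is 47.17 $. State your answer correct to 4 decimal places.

13.4387

n = 8, Σx = 111, Σy = 385.81, Σxy = 6018.62, Σx² = 1815
Sxx = Σx² − (Σx)²/n = 1815 − 1540.125 = 274.875
Sxy = Σxy − (Σx)(Σy)/n = 6018.62 − 5353.11375 = 665.50625
b = Sxy/Sxx = 665.50625/274.875 = 2.421123
a = ȳ − b·x̄ = 48.22625 − 2.421123·13.875 = 14.633165
Set a + b·x = 47.17: x = (47.17 − 14.633165) / 2.421123 = 13.438736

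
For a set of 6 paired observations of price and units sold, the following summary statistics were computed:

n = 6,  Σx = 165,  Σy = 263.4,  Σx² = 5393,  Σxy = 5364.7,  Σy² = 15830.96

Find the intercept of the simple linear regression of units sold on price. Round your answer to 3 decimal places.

104.294

Sxx = Σx² − (Σx)²/n = 5393 − 4537.5 = 855.5
Sxy = Σxy − (Σx)(Σy)/n = 5364.7 − 7243.5 = -1878.8
b = Sxy/Sxx = -1878.8/855.5 = -2.196143
a = ȳ − b·x̄ = 43.9 − (-2.196143)·27.5 = 104.293922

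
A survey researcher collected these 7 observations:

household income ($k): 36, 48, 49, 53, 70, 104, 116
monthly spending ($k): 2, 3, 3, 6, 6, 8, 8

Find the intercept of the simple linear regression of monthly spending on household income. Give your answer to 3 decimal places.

n = 7, Σx = 476, Σy = 36, Σxy = 2861, Σx² = 37982
Sxx = Σx² − (Σx)²/n = 37982 − 32368 = 5614
Sxy = Σxy − (Σx)(Σy)/n = 2861 − 2448 = 413
b = Sxy/Sxx = 413/5614 = 0.073566
a = ȳ − b·x̄ = 5.142857 − 0.073566·68 = 0.140363

0.140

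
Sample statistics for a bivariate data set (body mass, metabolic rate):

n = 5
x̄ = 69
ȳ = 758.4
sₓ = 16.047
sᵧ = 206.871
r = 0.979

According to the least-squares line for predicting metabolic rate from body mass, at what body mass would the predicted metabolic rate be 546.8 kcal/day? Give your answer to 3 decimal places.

b = r · sᵧ/sₓ = 0.979 · 206.871/16.047 = 12.620846
a = ȳ − b·x̄ = 758.4 − 12.620846·69 = -112.438345
Set a + b·x = 546.8: x = (546.8 − (-112.438345)) / 12.620846 = 52.234087

52.234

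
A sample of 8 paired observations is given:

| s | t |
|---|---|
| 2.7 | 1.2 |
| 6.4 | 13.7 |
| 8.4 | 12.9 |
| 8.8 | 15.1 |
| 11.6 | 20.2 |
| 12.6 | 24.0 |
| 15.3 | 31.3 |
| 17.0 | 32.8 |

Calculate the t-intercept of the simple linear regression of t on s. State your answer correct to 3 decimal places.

n = 8, Σx = 82.8, Σy = 151.2, Σxy = 1905.37, Σx² = 1012.66
Sxx = Σx² − (Σx)²/n = 1012.66 − 856.98 = 155.68
Sxy = Σxy − (Σx)(Σy)/n = 1905.37 − 1564.92 = 340.45
b = Sxy/Sxx = 340.45/155.68 = 2.186858
a = ȳ − b·x̄ = 18.9 − 2.186858·10.35 = -3.733977

-3.734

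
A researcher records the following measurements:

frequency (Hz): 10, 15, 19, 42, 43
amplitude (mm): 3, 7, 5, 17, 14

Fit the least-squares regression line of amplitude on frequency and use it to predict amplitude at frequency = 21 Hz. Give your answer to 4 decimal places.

7.4240

n = 5, Σx = 129, Σy = 46, Σxy = 1546, Σx² = 4299
Sxx = Σx² − (Σx)²/n = 4299 − 3328.2 = 970.8
Sxy = Σxy − (Σx)(Σy)/n = 1546 − 1186.8 = 359.2
b = Sxy/Sxx = 359.2/970.8 = 0.370004
a = ȳ − b·x̄ = 9.2 − 0.370004·25.8 = -0.346106
ŷ(21) = a + b·21 = -0.346106 + 0.370004·21 = 7.423980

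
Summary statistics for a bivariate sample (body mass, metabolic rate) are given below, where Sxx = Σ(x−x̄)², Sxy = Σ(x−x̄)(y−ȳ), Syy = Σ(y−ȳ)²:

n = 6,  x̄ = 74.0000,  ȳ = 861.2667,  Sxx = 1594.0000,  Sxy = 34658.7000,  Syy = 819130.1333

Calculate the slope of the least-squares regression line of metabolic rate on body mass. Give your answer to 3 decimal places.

21.743

b = Sxy/Sxx = 34658.7/1594 = 21.743225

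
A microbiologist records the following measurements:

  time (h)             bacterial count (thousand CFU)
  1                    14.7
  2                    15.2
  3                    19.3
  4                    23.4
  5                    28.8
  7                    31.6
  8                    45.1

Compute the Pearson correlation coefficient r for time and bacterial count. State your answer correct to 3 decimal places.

0.960

n = 7, Σx = 30, Σy = 178.1, Σxy = 922.6, Σx² = 168, Σy² = 5229.19
Sxx = Σx² − (Σx)²/n = 168 − 128.571429 = 39.428571
Sxy = Σxy − (Σx)(Σy)/n = 922.6 − 763.285714 = 159.314286
Syy = Σy² − (Σy)²/n = 5229.19 − 4531.372857 = 697.817143
r = Sxy/√(Sxx·Syy) = 159.314286/√(27513.933061) = 159.314286/165.873244 = 0.960458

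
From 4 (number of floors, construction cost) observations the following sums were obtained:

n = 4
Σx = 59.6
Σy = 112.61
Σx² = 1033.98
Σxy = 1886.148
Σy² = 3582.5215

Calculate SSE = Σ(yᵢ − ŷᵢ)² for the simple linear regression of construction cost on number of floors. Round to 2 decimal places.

115.08

Sxx = Σx² − (Σx)²/n = 1033.98 − 888.04 = 145.94
Sxy = Σxy − (Σx)(Σy)/n = 1886.148 − 1677.889 = 208.259
Syy = Σy² − (Σy)²/n = 3582.5215 − 3170.253025 = 412.268475
b = Sxy/Sxx = 208.259/145.94 = 1.427018
SSE = Syy − b·Sxy = 412.268475 − 1.427018·208.259 = 115.079143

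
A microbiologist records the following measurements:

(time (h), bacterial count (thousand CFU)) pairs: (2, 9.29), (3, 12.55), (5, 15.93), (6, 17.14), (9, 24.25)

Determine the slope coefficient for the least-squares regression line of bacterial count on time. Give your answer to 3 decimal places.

2.039

n = 5, Σx = 25, Σy = 79.16, Σxy = 456.97, Σx² = 155
Sxx = Σx² − (Σx)²/n = 155 − 125 = 30
Sxy = Σxy − (Σx)(Σy)/n = 456.97 − 395.8 = 61.17
b = Sxy/Sxx = 61.17/30 = 2.039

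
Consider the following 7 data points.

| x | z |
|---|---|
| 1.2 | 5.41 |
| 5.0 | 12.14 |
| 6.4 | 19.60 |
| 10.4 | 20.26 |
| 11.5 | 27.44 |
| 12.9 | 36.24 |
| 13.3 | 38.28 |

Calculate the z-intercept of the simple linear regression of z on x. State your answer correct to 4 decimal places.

0.9729

n = 7, Σx = 60.7, Σy = 159.37, Σxy = 1695.516, Σx² = 651.11
Sxx = Σx² − (Σx)²/n = 651.11 − 526.355714 = 124.754286
Sxy = Σxy − (Σx)(Σy)/n = 1695.516 − 1381.965571 = 313.550429
b = Sxy/Sxx = 313.550429/124.754286 = 2.513344
a = ȳ − b·x̄ = 22.767143 − 2.513344·8.671429 = 0.972860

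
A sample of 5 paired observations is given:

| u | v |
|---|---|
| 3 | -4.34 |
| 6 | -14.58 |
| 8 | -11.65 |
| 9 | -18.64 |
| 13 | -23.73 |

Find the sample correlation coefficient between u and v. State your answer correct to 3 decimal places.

n = 5, Σx = 39, Σy = -72.94, Σxy = -669.95, Σx² = 359, Σy² = 1277.697
Sxx = Σx² − (Σx)²/n = 359 − 304.2 = 54.8
Sxy = Σxy − (Σx)(Σy)/n = -669.95 − (-568.932) = -101.018
Syy = Σy² − (Σy)²/n = 1277.697 − 1064.04872 = 213.64828
r = Sxy/√(Sxx·Syy) = -101.018/√(11707.925744) = -101.018/108.203169 = -0.933596

-0.934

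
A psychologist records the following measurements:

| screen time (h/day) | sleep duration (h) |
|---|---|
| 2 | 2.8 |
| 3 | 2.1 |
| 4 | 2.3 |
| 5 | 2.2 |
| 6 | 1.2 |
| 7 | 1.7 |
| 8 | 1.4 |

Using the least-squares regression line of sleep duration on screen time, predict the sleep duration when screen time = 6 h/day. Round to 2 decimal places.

n = 7, Σx = 35, Σy = 13.7, Σxy = 62.4, Σx² = 203
Sxx = Σx² − (Σx)²/n = 203 − 175 = 28
Sxy = Σxy − (Σx)(Σy)/n = 62.4 − 68.5 = -6.1
b = Sxy/Sxx = -6.1/28 = -0.217857
a = ȳ − b·x̄ = 1.957143 − (-0.217857)·5 = 3.046429
ŷ(6) = a + b·6 = 3.046429 + (-0.217857)·6 = 1.739286

1.74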